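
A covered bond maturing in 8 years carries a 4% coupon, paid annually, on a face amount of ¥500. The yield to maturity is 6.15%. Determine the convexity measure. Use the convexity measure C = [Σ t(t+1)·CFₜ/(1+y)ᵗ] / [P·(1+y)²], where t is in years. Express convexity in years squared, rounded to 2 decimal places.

With y = 0.0615:
  t   CF        PV=CF/(1+0.0615)^t    t·PV        t(t+1)·PV
  1        20.00        18.8413        18.8413          37.6825
  2        20.00        17.7497        35.4993         106.4980
  3        20.00        16.7213        50.1639         200.6556
  4        20.00        15.7525        63.0101         315.0504
  5        20.00        14.8399        74.1993         445.1960
  6        20.00        13.9801        83.8805         587.1638
  7        20.00        13.1701        92.1909         737.5272
  8       520.00       322.5844     2,580.6752      23,226.0765
  Σ                    433.6392     2,998.4605      25,655.8499
P = 433.6392.
Convexity = Σ t(t+1)·PV / [P·(1+y)²] = 25,655.8499 / (433.6392 × 1.126782) = 52.50708.

52.51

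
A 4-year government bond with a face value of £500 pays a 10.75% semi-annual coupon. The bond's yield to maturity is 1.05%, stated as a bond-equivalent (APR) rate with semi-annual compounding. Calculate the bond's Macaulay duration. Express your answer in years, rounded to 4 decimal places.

Periodic yield y = 0.00525. Discount each cash flow and weight by its period:
  t   CF        PV=CF/(1+0.00525)^t    t·PV
  1       26.875        26.7346        26.7346
  2       26.875        26.5950        53.1900
  3       26.875        26.4561        79.3684
  4       26.875        26.3180       105.2718
  5       26.875        26.1805       130.9025
  6       26.875        26.0438       156.2627
  7       26.875        25.9078       181.3543
  8      526.875       505.2600     4,042.0802
  Σ                    689.4958     4,775.1646
Price P = Σ PV = 689.4958.
Macaulay duration = Σ(t·PV) / P = 4,775.1646 / 689.4958 = 6.92559 half-year periods.
In years: 6.92559 / 2 = 3.46279 years.

3.4628 years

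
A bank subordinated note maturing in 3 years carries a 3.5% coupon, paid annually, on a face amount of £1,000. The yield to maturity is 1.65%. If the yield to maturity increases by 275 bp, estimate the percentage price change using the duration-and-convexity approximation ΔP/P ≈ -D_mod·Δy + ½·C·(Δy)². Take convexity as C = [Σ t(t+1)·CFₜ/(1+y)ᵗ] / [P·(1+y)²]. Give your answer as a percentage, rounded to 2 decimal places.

-7.43%

With y = 0.0165:
  t   CF        PV=CF/(1+0.0165)^t    t·PV        t(t+1)·PV
  1        35.00        34.4319        34.4319          68.8637
  2        35.00        33.8730        67.7459         203.2378
  3     1,035.00       985.4128     2,956.2384      11,824.9536
  Σ                  1,053.7176     3,058.4162      12,097.0552
P = 1,053.7176; D_Mac = 2.90250 yrs; D_mod = 2.85539 yrs; C = 11.11068.
Duration effect: -2.85539 × (+0.0275) = -0.078523
Convexity effect: 0.5 × 11.11068 × (0.0275)² = +0.0042012
ΔP/P ≈ -0.078523 + 0.0042012 = -0.074322 = -7.4322%.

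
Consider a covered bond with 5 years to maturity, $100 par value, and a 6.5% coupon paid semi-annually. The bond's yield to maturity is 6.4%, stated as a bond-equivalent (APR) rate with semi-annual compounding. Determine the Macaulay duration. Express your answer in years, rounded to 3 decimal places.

4.350 years

Periodic yield y = 0.032. Discount each cash flow and weight by its period:
  t   CF        PV=CF/(1+0.032)^t    t·PV
  1         3.25         3.1492         3.1492
  2         3.25         3.0516         6.1031
  3         3.25         2.9570         8.8709
  4         3.25         2.8653        11.4611
  5         3.25         2.7764        13.8821
  6         3.25         2.6903        16.1420
  7         3.25         2.6069        18.2483
  8         3.25         2.5261        20.2086
  9         3.25         2.4477        22.0297
  10      103.25        75.3517       753.5171
  Σ                    100.4222       873.6120
Price P = Σ PV = 100.4222.
Macaulay duration = Σ(t·PV) / P = 873.6120 / 100.4222 = 8.69939 half-year periods.
In years: 8.69939 / 2 = 4.34970 years.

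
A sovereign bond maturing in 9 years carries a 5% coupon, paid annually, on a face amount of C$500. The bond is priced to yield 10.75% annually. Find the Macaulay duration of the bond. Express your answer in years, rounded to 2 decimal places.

7.08 years

Periodic yield y = 0.1075. Discount each cash flow and weight by its year:
  t   CF        PV=CF/(1+0.1075)^t    t·PV
  1        25.00        22.5734        22.5734
  2        25.00        20.3823        40.7645
  3        25.00        18.4039        55.2116
  4        25.00        16.6175        66.4699
  5        25.00        15.0045        75.0225
  6        25.00        13.5481        81.2885
  7        25.00        12.2330        85.6312
  8        25.00        11.0456        88.3650
  9       525.00       209.4429     1,884.9863
  Σ                    339.2511     2,400.3127
Price P = Σ PV = 339.2511.
Macaulay duration = Σ(t·PV) / P = 2,400.3127 / 339.2511 = 7.07533 years.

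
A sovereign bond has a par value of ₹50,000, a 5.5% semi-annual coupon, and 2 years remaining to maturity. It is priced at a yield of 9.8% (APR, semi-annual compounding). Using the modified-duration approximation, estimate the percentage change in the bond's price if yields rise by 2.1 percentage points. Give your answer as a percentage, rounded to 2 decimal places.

Periodic yield y = 0.049. Modified duration first:
  t   CF        PV=CF/(1+0.049)^t    t·PV
  1     1,375.00     1,310.7722     1,310.7722
  2     1,375.00     1,249.5445     2,499.0890
  3     1,375.00     1,191.1768     3,573.5305
  4    51,375.00    42,427.7384   169,710.9535
  Σ                 46,179.2318   177,094.3451
P = 46,179.2318; D_Mac = 3.83493 half-year periods = 1.91747 yrs; D_mod = 1.91747/(1+0.049) = 1.82790 yrs.
ΔP/P ≈ -D_mod · Δy = -1.82790 × (+0.021) = -0.038386 = -3.8386%.

-3.84%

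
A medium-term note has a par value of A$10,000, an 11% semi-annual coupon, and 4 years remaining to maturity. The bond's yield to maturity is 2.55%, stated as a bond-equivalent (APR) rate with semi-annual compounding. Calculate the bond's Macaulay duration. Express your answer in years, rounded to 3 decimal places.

Periodic yield y = 0.01275. Discount each cash flow and weight by its period:
  t   CF        PV=CF/(1+0.01275)^t    t·PV
  1       550.00       543.0758       543.0758
  2       550.00       536.2387     1,072.4775
  3       550.00       529.4878     1,588.4633
  4       550.00       522.8218     2,091.2872
  5       550.00       516.2397     2,581.1987
  6       550.00       509.7405     3,058.4433
  7       550.00       503.3232     3,523.2622
  8    10,550.00     9,533.1065    76,264.8520
  Σ                 13,194.0340    90,723.0599
Price P = Σ PV = 13,194.0340.
Macaulay duration = Σ(t·PV) / P = 90,723.0599 / 13,194.0340 = 6.87607 half-year periods.
In years: 6.87607 / 2 = 3.43803 years.

3.438 years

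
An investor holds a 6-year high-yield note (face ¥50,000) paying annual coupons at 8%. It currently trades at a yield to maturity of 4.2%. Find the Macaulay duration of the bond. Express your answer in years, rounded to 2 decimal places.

Periodic yield y = 0.042. Discount each cash flow and weight by its year:
  t   CF        PV=CF/(1+0.042)^t    t·PV
  1     4,000.00     3,838.7716     3,838.7716
  2     4,000.00     3,684.0418     7,368.0837
  3     4,000.00     3,535.5488    10,606.6464
  4     4,000.00     3,393.0411    13,572.1642
  5     4,000.00     3,256.2774    16,281.3871
  6    54,000.00    42,187.8551   253,127.1308
  Σ                 59,895.5358   304,794.1837
Price P = Σ PV = 59,895.5358.
Macaulay duration = Σ(t·PV) / P = 304,794.1837 / 59,895.5358 = 5.08876 years.

5.09 years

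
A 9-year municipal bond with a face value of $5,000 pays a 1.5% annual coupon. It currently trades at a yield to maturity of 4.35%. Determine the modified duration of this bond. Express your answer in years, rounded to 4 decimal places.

8.0555 years

Periodic yield y = 0.0435. First find Macaulay duration:
  t   CF        PV=CF/(1+0.0435)^t    t·PV
  1        75.00        71.8735        71.8735
  2        75.00        68.8773       137.7547
  3        75.00        66.0061       198.0182
  4        75.00        63.2545       253.0180
  5        75.00        60.6176       303.0882
  6        75.00        58.0907       348.5441
  7        75.00        55.6691       389.6836
  8        75.00        53.3484       426.7874
  9     5,075.00     3,459.4254    31,134.8283
  Σ                  3,957.1626    33,263.5961
P = 3,957.1626; Macaulay duration = 33,263.5961 / 3,957.1626 = 8.40592 years.
Modified duration = D_Mac / (1 + y) = 8.40592 / 1.0435 = 8.05551 years.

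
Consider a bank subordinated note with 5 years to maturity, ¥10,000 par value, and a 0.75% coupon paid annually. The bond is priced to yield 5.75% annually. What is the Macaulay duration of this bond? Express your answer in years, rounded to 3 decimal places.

4.915 years

Periodic yield y = 0.0575. Discount each cash flow and weight by its year:
  t   CF        PV=CF/(1+0.0575)^t    t·PV
  1        75.00        70.9220        70.9220
  2        75.00        67.0657       134.1314
  3        75.00        63.4191       190.2573
  4        75.00        59.9708       239.8832
  5    10,075.00     7,618.0387    38,090.1935
  Σ                  7,879.4163    38,725.3874
Price P = Σ PV = 7,879.4163.
Macaulay duration = Σ(t·PV) / P = 38,725.3874 / 7,879.4163 = 4.91475 years.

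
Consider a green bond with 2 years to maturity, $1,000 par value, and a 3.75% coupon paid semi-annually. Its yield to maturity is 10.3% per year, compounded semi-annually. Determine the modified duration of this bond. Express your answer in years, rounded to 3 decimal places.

1.846 years

Periodic yield y = 0.0515. First find Macaulay duration:
  t   CF        PV=CF/(1+0.0515)^t    t·PV
  1        18.75        17.8317        17.8317
  2        18.75        16.9583        33.9166
  3        18.75        16.1277        48.3832
  4     1,018.75       833.3559     3,333.4236
  Σ                    884.2736     3,433.5551
P = 884.2736; Macaulay duration = 3,433.5551 / 884.2736 = 3.88291 half-year periods = 1.94146 years.
Modified duration = D_Mac / (1 + y) = 1.94146 / 1.0515 = 1.84637 years.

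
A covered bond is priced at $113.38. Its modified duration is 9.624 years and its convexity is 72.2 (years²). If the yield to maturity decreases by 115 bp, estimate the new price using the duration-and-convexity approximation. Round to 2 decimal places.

$126.47

Duration effect: -D_mod·Δy = -9.624 × (-0.0115) = +0.110676
Convexity effect: ½·C·(Δy)² = 0.5 × 72.2 × (-0.0115)² = +0.004774225
ΔP/P ≈ +0.110676 + 0.004774225 = +0.115450225
New price ≈ 113.38 × (1 + 0.115450225) = 126.4697465105.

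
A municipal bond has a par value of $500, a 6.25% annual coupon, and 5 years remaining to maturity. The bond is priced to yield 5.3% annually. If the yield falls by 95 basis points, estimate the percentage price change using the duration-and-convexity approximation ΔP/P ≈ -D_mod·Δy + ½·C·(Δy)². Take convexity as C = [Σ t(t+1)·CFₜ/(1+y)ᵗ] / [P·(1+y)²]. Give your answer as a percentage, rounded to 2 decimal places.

+4.13%

With y = 0.053:
  t   CF        PV=CF/(1+0.053)^t    t·PV        t(t+1)·PV
  1        31.25        29.6771        29.6771          59.3542
  2        31.25        28.1834        56.3668         169.1004
  3        31.25        26.7649        80.2946         321.1783
  4        31.25        25.4177       101.6709         508.3543
  5       531.25       410.3525     2,051.7625      12,310.5751
  Σ                    520.3956     2,319.7719      13,368.5623
P = 520.3956; D_Mac = 4.45771 yrs; D_mod = 4.23334 yrs; C = 23.16831.
Duration effect: -4.23334 × (-0.0095) = +0.040217
Convexity effect: 0.5 × 23.16831 × (-0.0095)² = +0.0010455
ΔP/P ≈ +0.040217 + 0.0010455 = +0.041262 = +4.1262%.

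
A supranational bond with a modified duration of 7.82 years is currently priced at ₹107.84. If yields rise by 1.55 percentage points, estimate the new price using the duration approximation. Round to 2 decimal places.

₹94.77

Duration approximation: ΔP/P ≈ -D_mod · Δy = -7.82 × (+0.0155) = -0.121210.
New price ≈ 107.84 × (1 - 0.121210) = 94.7687136.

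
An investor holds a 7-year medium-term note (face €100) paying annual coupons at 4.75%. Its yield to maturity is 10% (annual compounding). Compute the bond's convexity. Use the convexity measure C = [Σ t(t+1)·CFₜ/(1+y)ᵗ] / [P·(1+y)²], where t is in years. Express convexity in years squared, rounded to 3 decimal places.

37.205

With y = 0.1:
  t   CF        PV=CF/(1+0.1)^t    t·PV        t(t+1)·PV
  1         4.75         4.3182         4.3182           8.6364
  2         4.75         3.9256         7.8512          23.5537
  3         4.75         3.5687        10.7062          42.8249
  4         4.75         3.2443        12.9773          64.8863
  5         4.75         2.9494        14.7469          88.4813
  6         4.75         2.6813        16.0875         112.6125
  7       104.75        53.7533       376.2732       3,010.1855
  Σ                     74.4408       442.9605       3,351.1807
P = 74.4408.
Convexity = Σ t(t+1)·PV / [P·(1+y)²] = 3,351.1807 / (74.4408 × 1.210000) = 37.20501.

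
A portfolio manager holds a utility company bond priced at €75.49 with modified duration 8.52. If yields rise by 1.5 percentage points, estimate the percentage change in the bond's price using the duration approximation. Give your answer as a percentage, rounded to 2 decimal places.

-12.78%

Duration approximation: ΔP/P ≈ -D_mod · Δy = -8.52 × (+0.015) = -0.127800.
As a percentage: -12.7800%.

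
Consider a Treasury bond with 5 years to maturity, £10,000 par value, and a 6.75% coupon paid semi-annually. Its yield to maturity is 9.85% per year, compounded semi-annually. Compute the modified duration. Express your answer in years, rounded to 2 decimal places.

4.07 years

Periodic yield y = 0.04925. First find Macaulay duration:
  t   CF        PV=CF/(1+0.04925)^t    t·PV
  1       337.50       321.6583       321.6583
  2       337.50       306.5602       613.1205
  3       337.50       292.1708       876.5125
  4       337.50       278.4568     1,113.8273
  5       337.50       265.3865     1,326.9327
  6       337.50       252.9297     1,517.5785
  7       337.50       241.0577     1,687.4036
  8       337.50       229.7428     1,837.9426
  9       337.50       218.9591     1,970.6318
  10   10,337.50     6,391.8378    63,918.3777
  Σ                  8,798.7598    75,183.9854
P = 8,798.7598; Macaulay duration = 75,183.9854 / 8,798.7598 = 8.54484 half-year periods = 4.27242 years.
Modified duration = D_Mac / (1 + y) = 4.27242 / 1.04925 = 4.07188 years.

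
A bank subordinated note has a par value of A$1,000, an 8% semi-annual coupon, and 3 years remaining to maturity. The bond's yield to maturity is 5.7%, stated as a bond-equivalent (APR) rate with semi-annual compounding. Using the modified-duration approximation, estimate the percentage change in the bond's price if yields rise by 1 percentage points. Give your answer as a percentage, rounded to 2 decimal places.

-2.66%

Periodic yield y = 0.0285. Modified duration first:
  t   CF        PV=CF/(1+0.0285)^t    t·PV
  1        40.00        38.8916        38.8916
  2        40.00        37.8139        75.6278
  3        40.00        36.7661       110.2982
  4        40.00        35.7473       142.9891
  5        40.00        34.7567       173.7835
  6     1,040.00       878.6331     5,271.7986
  Σ                  1,062.6086     5,813.3887
P = 1,062.6086; D_Mac = 5.47087 half-year periods = 2.73543 yrs; D_mod = 2.73543/(1+0.0285) = 2.65963 yrs.
ΔP/P ≈ -D_mod · Δy = -2.65963 × (+0.01) = -0.026596 = -2.6596%.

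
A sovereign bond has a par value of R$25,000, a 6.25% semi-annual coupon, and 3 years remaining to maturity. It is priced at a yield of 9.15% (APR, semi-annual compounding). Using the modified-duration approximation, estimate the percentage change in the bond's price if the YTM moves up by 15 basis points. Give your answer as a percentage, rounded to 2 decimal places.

Periodic yield y = 0.04575. Modified duration first:
  t   CF        PV=CF/(1+0.04575)^t    t·PV
  1       781.25       747.0715       747.0715
  2       781.25       714.3882     1,428.7764
  3       781.25       683.1348     2,049.4044
  4       781.25       653.2487     2,612.9947
  5       781.25       624.6700     3,123.3501
  6    25,781.25    19,712.2742   118,273.6450
  Σ                 23,134.7874   128,235.2421
P = 23,134.7874; D_Mac = 5.54296 half-year periods = 2.77148 yrs; D_mod = 2.77148/(1+0.04575) = 2.65023 yrs.
ΔP/P ≈ -D_mod · Δy = -2.65023 × (+0.0015) = -0.003975 = -0.3975%.

-0.40%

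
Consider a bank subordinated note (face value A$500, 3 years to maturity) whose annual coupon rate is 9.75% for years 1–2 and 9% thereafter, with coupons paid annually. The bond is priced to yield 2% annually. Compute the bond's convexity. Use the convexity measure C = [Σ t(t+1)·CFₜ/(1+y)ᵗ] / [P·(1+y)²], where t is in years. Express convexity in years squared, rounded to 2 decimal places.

10.33

With y = 0.02:
  t   CF        PV=CF/(1+0.02)^t    t·PV        t(t+1)·PV
  1        48.75        47.7941        47.7941          95.5882
  2        48.75        46.8570        93.7140         281.1419
  3       545.00       513.5657     1,540.6970       6,162.7881
  Σ                    608.2168     1,682.2051       6,539.5182
P = 608.2168.
Convexity = Σ t(t+1)·PV / [P·(1+y)²] = 6,539.5182 / (608.2168 × 1.040400) = 10.33444.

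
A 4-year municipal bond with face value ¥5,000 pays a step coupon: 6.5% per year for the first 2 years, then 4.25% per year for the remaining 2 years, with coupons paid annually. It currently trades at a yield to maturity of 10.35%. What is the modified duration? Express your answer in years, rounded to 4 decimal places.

Periodic yield y = 0.1035. First find Macaulay duration:
  t   CF        PV=CF/(1+0.1035)^t    t·PV
  1       325.00       294.5174       294.5174
  2       325.00       266.8939       533.7878
  3       212.50       158.1401       474.4202
  4     5,212.50     3,515.2541    14,061.0162
  Σ                  4,234.8055    15,363.7417
P = 4,234.8055; Macaulay duration = 15,363.7417 / 4,234.8055 = 3.62797 years.
Modified duration = D_Mac / (1 + y) = 3.62797 / 1.1035 = 3.28769 years.

3.2877 years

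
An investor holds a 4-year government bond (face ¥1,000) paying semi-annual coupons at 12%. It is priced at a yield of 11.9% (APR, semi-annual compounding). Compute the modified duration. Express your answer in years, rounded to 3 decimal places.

Periodic yield y = 0.0595. First find Macaulay duration:
  t   CF        PV=CF/(1+0.0595)^t    t·PV
  1        60.00        56.6305        56.6305
  2        60.00        53.4502       106.9004
  3        60.00        50.4485       151.3455
  4        60.00        47.6154       190.4616
  5        60.00        44.9414       224.7069
  6        60.00        42.4175       254.5052
  7        60.00        40.0354       280.2480
  8     1,060.00       667.5721     5,340.5768
  Σ                  1,003.1111     6,605.3750
P = 1,003.1111; Macaulay duration = 6,605.3750 / 1,003.1111 = 6.58489 half-year periods = 3.29244 years.
Modified duration = D_Mac / (1 + y) = 3.29244 / 1.0595 = 3.10755 years.

3.108 years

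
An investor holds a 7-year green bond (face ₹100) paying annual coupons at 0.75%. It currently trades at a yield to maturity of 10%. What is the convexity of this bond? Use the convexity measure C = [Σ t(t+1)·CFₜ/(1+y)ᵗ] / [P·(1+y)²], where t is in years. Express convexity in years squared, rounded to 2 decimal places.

With y = 0.1:
  t   CF        PV=CF/(1+0.1)^t    t·PV        t(t+1)·PV
  1         0.75         0.6818         0.6818           1.3636
  2         0.75         0.6198         1.2397           3.7190
  3         0.75         0.5635         1.6905           6.7618
  4         0.75         0.5123         2.0490          10.2452
  5         0.75         0.4657         2.3285          13.9707
  6         0.75         0.4234         2.5401          17.7809
  7       100.75        51.7007       361.9048       2,895.2381
  Σ                     54.9671       372.4343       2,949.0794
P = 54.9671.
Convexity = Σ t(t+1)·PV / [P·(1+y)²] = 2,949.0794 / (54.9671 × 1.210000) = 44.34024.

44.34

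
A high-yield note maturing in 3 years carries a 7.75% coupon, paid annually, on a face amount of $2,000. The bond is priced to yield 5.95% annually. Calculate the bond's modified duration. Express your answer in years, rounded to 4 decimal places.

2.6376 years

Periodic yield y = 0.0595. First find Macaulay duration:
  t   CF        PV=CF/(1+0.0595)^t    t·PV
  1       155.00       146.2954       146.2954
  2       155.00       138.0797       276.1594
  3     2,155.00     1,811.9424     5,435.8272
  Σ                  2,096.3175     5,858.2820
P = 2,096.3175; Macaulay duration = 5,858.2820 / 2,096.3175 = 2.79456 years.
Modified duration = D_Mac / (1 + y) = 2.79456 / 1.0595 = 2.63762 years.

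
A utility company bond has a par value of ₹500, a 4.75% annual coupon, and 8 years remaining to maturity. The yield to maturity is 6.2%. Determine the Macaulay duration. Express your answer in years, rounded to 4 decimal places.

6.7742 years

Periodic yield y = 0.062. Discount each cash flow and weight by its year:
  t   CF        PV=CF/(1+0.062)^t    t·PV
  1        23.75        22.3635        22.3635
  2        23.75        21.0579        42.1158
  3        23.75        19.8285        59.4855
  4        23.75        18.6709        74.6837
  5        23.75        17.5809        87.9045
  6        23.75        16.5545        99.3271
  7        23.75        15.5881       109.1164
  8       523.75       323.6890     2,589.5118
  Σ                    455.3332     3,084.5082
Price P = Σ PV = 455.3332.
Macaulay duration = Σ(t·PV) / P = 3,084.5082 / 455.3332 = 6.77418 years.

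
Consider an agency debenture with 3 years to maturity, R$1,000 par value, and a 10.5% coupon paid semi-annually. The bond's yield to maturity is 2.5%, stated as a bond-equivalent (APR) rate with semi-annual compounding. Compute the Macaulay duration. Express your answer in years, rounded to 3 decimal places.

2.689 years

Periodic yield y = 0.0125. Discount each cash flow and weight by its period:
  t   CF        PV=CF/(1+0.0125)^t    t·PV
  1        52.50        51.8519        51.8519
  2        52.50        51.2117       102.4234
  3        52.50        50.5795       151.7384
  4        52.50        49.9550       199.8201
  5        52.50        49.3383       246.6915
  6     1,052.50       976.9041     5,861.4243
  Σ                  1,229.8404     6,613.9496
Price P = Σ PV = 1,229.8404.
Macaulay duration = Σ(t·PV) / P = 6,613.9496 / 1,229.8404 = 5.37789 half-year periods.
In years: 5.37789 / 2 = 2.68895 years.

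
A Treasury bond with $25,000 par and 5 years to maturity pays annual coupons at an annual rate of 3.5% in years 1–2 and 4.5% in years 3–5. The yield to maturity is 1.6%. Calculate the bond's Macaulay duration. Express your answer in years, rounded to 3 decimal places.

4.671 years

Periodic yield y = 0.016. Discount each cash flow and weight by its year:
  t   CF        PV=CF/(1+0.016)^t    t·PV
  1       875.00       861.2205       861.2205
  2       875.00       847.6579     1,695.3159
  3     1,125.00     1,072.6830     3,218.0490
  4     1,125.00     1,055.7904     4,223.1614
  5    26,125.00    24,131.6912   120,658.4560
  Σ                 27,969.0430   130,656.2028
Price P = Σ PV = 27,969.0430.
Macaulay duration = Σ(t·PV) / P = 130,656.2028 / 27,969.0430 = 4.67146 years.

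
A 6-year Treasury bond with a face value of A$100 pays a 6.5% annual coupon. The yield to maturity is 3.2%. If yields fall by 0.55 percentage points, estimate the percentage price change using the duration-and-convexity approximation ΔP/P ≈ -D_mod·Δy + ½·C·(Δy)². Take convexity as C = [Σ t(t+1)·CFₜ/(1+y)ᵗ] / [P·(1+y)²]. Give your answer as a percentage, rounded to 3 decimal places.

With y = 0.032:
  t   CF        PV=CF/(1+0.032)^t    t·PV        t(t+1)·PV
  1         6.50         6.2984         6.2984          12.5969
  2         6.50         6.1031        12.2063          36.6189
  3         6.50         5.9139        17.7417          70.9668
  4         6.50         5.7305        22.9221         114.6105
  5         6.50         5.5528        27.7642         166.5851
  6       106.50        88.1600       528.9598       3,702.7187
  Σ                    117.7588       615.8926       4,104.0969
P = 117.7588; D_Mac = 5.23012 yrs; D_mod = 5.06794 yrs; C = 32.72387.
Duration effect: -5.06794 × (-0.0055) = +0.027874
Convexity effect: 0.5 × 32.72387 × (-0.0055)² = +0.0004949
ΔP/P ≈ +0.027874 + 0.0004949 = +0.028369 = +2.8369%.

+2.837%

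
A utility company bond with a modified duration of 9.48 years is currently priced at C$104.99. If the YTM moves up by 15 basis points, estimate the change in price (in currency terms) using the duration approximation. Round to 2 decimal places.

-C$1.49

Duration approximation: ΔP/P ≈ -D_mod · Δy = -9.48 × (+0.0015) = -0.014220.
ΔP ≈ 104.99 × (-0.014220) = -1.4929578.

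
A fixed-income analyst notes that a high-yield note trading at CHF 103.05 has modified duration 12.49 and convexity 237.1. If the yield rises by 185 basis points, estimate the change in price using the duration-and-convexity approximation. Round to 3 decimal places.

Duration effect: -D_mod·Δy = -12.49 × (+0.0185) = -0.231065
Convexity effect: ½·C·(Δy)² = 0.5 × 237.1 × (0.0185)² = +0.0405737375
ΔP/P ≈ -0.231065 + 0.0405737375 = -0.1904912625
ΔP ≈ 103.05 × (-0.1904912625) = -19.630124600625.

-CHF 19.630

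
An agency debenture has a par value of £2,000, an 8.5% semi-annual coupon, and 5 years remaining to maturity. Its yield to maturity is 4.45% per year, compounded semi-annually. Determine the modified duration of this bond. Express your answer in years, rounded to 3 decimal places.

4.159 years

Periodic yield y = 0.02225. First find Macaulay duration:
  t   CF        PV=CF/(1+0.02225)^t    t·PV
  1        85.00        83.1499        83.1499
  2        85.00        81.3401       162.6802
  3        85.00        79.5697       238.7090
  4        85.00        77.8378       311.3511
  5        85.00        76.1436       380.7179
  6        85.00        74.4863       446.9176
  7        85.00        72.8650       510.0551
  8        85.00        71.2791       570.2325
  9        85.00        69.7276       627.5486
  10    2,085.00     1,673.1500    16,731.4996
  Σ                  2,359.5490    20,062.8616
P = 2,359.5490; Macaulay duration = 20,062.8616 / 2,359.5490 = 8.50284 half-year periods = 4.25142 years.
Modified duration = D_Mac / (1 + y) = 4.25142 / 1.02225 = 4.15888 years.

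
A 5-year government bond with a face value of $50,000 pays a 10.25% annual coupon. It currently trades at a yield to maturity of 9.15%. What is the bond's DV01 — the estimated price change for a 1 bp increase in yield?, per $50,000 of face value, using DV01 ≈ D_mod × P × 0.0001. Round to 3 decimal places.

Periodic yield y = 0.0915.
  t   CF        PV=CF/(1+0.0915)^t    t·PV
  1     5,125.00     4,695.3733     4,695.3733
  2     5,125.00     4,301.7621     8,603.5242
  3     5,125.00     3,941.1471    11,823.4414
  4     5,125.00     3,610.7624    14,443.0495
  5    55,125.00    35,581.9629   177,909.8144
  Σ                 52,131.0079   217,475.2029
P = 52,131.0079; D_Mac = 4.17171 yrs; D_mod = 3.82199 yrs.
DV01 ≈ 3.82199 × 52,131.0079 × 0.0001 = 19.924435.

$19.924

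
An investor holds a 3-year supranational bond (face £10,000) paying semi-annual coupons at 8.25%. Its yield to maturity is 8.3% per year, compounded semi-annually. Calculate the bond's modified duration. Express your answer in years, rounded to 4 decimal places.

Periodic yield y = 0.0415. First find Macaulay duration:
  t   CF        PV=CF/(1+0.0415)^t    t·PV
  1       412.50       396.0634       396.0634
  2       412.50       380.2817       760.5634
  3       412.50       365.1288     1,095.3865
  4       412.50       350.5798     1,402.3191
  5       412.50       336.6104     1,683.0522
  6    10,412.50     8,158.2943    48,949.7659
  Σ                  9,986.9584    54,287.1504
P = 9,986.9584; Macaulay duration = 54,287.1504 / 9,986.9584 = 5.43580 half-year periods = 2.71790 years.
Modified duration = D_Mac / (1 + y) = 2.71790 / 1.0415 = 2.60960 years.

2.6096 years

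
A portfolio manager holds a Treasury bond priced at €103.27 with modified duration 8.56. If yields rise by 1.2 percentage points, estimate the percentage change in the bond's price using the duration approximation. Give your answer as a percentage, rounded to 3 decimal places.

Duration approximation: ΔP/P ≈ -D_mod · Δy = -8.56 × (+0.012) = -0.102720.
As a percentage: -10.2720%.

-10.272%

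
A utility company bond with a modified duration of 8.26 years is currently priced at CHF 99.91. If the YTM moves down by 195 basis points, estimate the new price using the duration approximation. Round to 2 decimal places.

Duration approximation: ΔP/P ≈ -D_mod · Δy = -8.26 × (-0.0195) = +0.161070.
New price ≈ 99.91 × (1 + 0.161070) = 116.0025037.

CHF 116.00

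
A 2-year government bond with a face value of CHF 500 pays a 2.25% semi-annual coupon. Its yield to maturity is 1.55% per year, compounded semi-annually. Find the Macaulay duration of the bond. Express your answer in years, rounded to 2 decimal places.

1.97 years

Periodic yield y = 0.00775. Discount each cash flow and weight by its period:
  t   CF        PV=CF/(1+0.00775)^t    t·PV
  1        5.625         5.5817         5.5817
  2        5.625         5.5388        11.0776
  3        5.625         5.4962        16.4887
  4      505.625       490.2497     1,960.9987
  Σ                    506.8664     1,994.1467
Price P = Σ PV = 506.8664.
Macaulay duration = Σ(t·PV) / P = 1,994.1467 / 506.8664 = 3.93426 half-year periods.
In years: 3.93426 / 2 = 1.96713 years.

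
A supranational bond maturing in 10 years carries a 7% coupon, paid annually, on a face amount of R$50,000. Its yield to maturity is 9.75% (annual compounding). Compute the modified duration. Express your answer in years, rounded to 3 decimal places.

6.600 years

Periodic yield y = 0.0975. First find Macaulay duration:
  t   CF        PV=CF/(1+0.0975)^t    t·PV
  1     3,500.00     3,189.0661     3,189.0661
  2     3,500.00     2,905.7550     5,811.5099
  3     3,500.00     2,647.6127     7,942.8381
  4     3,500.00     2,412.4034     9,649.6135
  5     3,500.00     2,198.0896    10,990.4482
  6     3,500.00     2,002.8152    12,016.8910
  7     3,500.00     1,824.8885    12,774.2197
  8     3,500.00     1,662.7686    13,302.1488
  9     3,500.00     1,515.0511    13,635.4600
  10   53,500.00    21,101.2651   211,012.6506
  Σ                 41,459.7152   300,324.8459
P = 41,459.7152; Macaulay duration = 300,324.8459 / 41,459.7152 = 7.24377 years.
Modified duration = D_Mac / (1 + y) = 7.24377 / 1.0975 = 6.60025 years.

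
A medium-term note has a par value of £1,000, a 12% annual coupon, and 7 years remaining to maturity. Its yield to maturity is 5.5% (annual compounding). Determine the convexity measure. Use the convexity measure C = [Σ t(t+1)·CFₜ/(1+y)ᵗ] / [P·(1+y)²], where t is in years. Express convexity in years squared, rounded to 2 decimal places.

With y = 0.055:
  t   CF        PV=CF/(1+0.055)^t    t·PV        t(t+1)·PV
  1       120.00       113.7441       113.7441         227.4882
  2       120.00       107.8143       215.6286         646.8857
  3       120.00       102.1936       306.5809       1,226.3237
  4       120.00        96.8660       387.4640       1,937.3202
  5       120.00        91.8161       459.0806       2,754.4837
  6       120.00        87.0295       522.1770       3,655.2390
  7     1,120.00       769.9292     5,389.5046      43,116.0366
  Σ                  1,369.3929     7,394.1798      53,563.7771
P = 1,369.3929.
Convexity = Σ t(t+1)·PV / [P·(1+y)²] = 53,563.7771 / (1,369.3929 × 1.113025) = 35.14295.

35.14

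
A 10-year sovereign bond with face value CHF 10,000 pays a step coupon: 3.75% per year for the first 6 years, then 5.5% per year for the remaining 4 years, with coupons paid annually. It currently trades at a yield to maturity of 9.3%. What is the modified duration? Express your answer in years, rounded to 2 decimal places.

7.41 years

Periodic yield y = 0.093. First find Macaulay duration:
  t   CF        PV=CF/(1+0.093)^t    t·PV
  1       375.00       343.0924       343.0924
  2       375.00       313.8997       627.7995
  3       375.00       287.1910       861.5729
  4       375.00       262.7548     1,051.0191
  5       375.00       240.3978     1,201.9889
  6       375.00       219.9431     1,319.6585
  7       550.00       295.1356     2,065.9490
  8       550.00       270.0234     2,160.1872
  9       550.00       247.0479     2,223.4314
  10   10,550.00     4,335.6163    43,356.1630
  Σ                  6,815.1019    55,210.8618
P = 6,815.1019; Macaulay duration = 55,210.8618 / 6,815.1019 = 8.10125 years.
Modified duration = D_Mac / (1 + y) = 8.10125 / 1.093 = 7.41194 years.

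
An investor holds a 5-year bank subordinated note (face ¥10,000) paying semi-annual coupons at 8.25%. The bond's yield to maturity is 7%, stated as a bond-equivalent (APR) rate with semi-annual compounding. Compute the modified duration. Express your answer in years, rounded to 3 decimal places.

Periodic yield y = 0.035. First find Macaulay duration:
  t   CF        PV=CF/(1+0.035)^t    t·PV
  1       412.50       398.5507       398.5507
  2       412.50       385.0732       770.1463
  3       412.50       372.0514     1,116.1541
  4       412.50       359.4699     1,437.8797
  5       412.50       347.3139     1,736.5697
  6       412.50       335.5690     2,013.4141
  7       412.50       324.2213     2,269.5489
  8       412.50       313.2573     2,506.0581
  9       412.50       302.6640     2,723.9762
  10   10,412.50     7,381.6171    73,816.1715
  Σ                 10,519.7878    88,788.4693
P = 10,519.7878; Macaulay duration = 88,788.4693 / 10,519.7878 = 8.44014 half-year periods = 4.22007 years.
Modified duration = D_Mac / (1 + y) = 4.22007 / 1.035 = 4.07736 years.

4.077 years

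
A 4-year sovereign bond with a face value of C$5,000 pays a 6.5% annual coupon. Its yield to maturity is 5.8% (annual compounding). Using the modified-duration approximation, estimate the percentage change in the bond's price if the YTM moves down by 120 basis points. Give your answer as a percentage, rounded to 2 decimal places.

Periodic yield y = 0.058. Modified duration first:
  t   CF        PV=CF/(1+0.058)^t    t·PV
  1       325.00       307.1834       307.1834
  2       325.00       290.3434       580.6869
  3       325.00       274.4267       823.2801
  4     5,325.00     4,249.8827    16,999.5307
  Σ                  5,121.8362    18,710.6811
P = 5,121.8362; D_Mac = 3.65312 yrs; D_mod = 3.65312/(1+0.058) = 3.45285 yrs.
ΔP/P ≈ -D_mod · Δy = -3.45285 × (-0.012) = +0.041434 = +4.1434%.

+4.14%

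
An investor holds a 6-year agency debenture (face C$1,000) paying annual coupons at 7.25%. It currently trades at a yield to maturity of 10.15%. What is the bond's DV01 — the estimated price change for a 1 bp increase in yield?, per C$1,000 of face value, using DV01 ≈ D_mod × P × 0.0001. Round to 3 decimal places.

Periodic yield y = 0.1015.
  t   CF        PV=CF/(1+0.1015)^t    t·PV
  1        72.50        65.8193        65.8193
  2        72.50        59.7543       119.5086
  3        72.50        54.2481       162.7443
  4        72.50        49.2493       196.9972
  5        72.50        44.7111       223.5556
  6     1,072.50       600.4686     3,602.8115
  Σ                    874.2507     4,371.4364
P = 874.2507; D_Mac = 5.00021 yrs; D_mod = 4.53945 yrs.
DV01 ≈ 4.53945 × 874.2507 × 0.0001 = 0.396862.

C$0.397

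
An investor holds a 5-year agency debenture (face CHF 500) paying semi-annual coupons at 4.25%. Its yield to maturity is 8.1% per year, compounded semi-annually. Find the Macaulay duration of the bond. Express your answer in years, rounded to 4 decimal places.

4.5085 years

Periodic yield y = 0.0405. Discount each cash flow and weight by its period:
  t   CF        PV=CF/(1+0.0405)^t    t·PV
  1       10.625        10.2114        10.2114
  2       10.625         9.8140        19.6279
  3       10.625         9.4320        28.2959
  4       10.625         9.0648        36.2594
  5       10.625         8.7120        43.5601
  6       10.625         8.3729        50.2375
  7       10.625         8.0470        56.3290
  8       10.625         7.7338        61.8703
  9       10.625         7.4328        66.8949
  10     510.625       343.3059     3,433.0587
  Σ                    422.1266     3,806.3451
Price P = Σ PV = 422.1266.
Macaulay duration = Σ(t·PV) / P = 3,806.3451 / 422.1266 = 9.01707 half-year periods.
In years: 9.01707 / 2 = 4.50854 years.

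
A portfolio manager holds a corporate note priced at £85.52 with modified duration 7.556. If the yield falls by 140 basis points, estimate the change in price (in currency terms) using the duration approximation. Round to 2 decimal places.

Duration approximation: ΔP/P ≈ -D_mod · Δy = -7.556 × (-0.014) = +0.105784.
ΔP ≈ 85.52 × (+0.105784) = +9.04664768.

+£9.05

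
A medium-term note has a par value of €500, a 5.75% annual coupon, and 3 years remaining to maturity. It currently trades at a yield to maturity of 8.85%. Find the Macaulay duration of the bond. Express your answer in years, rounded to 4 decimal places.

Periodic yield y = 0.0885. Discount each cash flow and weight by its year:
  t   CF        PV=CF/(1+0.0885)^t    t·PV
  1        28.75        26.4125        26.4125
  2        28.75        24.2650        48.5301
  3       528.75       409.9823     1,229.9468
  Σ                    460.6598     1,304.8894
Price P = Σ PV = 460.6598.
Macaulay duration = Σ(t·PV) / P = 1,304.8894 / 460.6598 = 2.83265 years.

2.8327 years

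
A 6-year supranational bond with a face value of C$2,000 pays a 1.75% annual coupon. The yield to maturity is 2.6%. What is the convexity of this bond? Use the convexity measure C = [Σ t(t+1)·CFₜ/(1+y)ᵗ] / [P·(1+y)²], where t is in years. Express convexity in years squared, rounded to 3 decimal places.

With y = 0.026:
  t   CF        PV=CF/(1+0.026)^t    t·PV        t(t+1)·PV
  1        35.00        34.1131        34.1131          68.2261
  2        35.00        33.2486        66.4972         199.4916
  3        35.00        32.4060        97.2181         388.8725
  4        35.00        31.5848       126.3393         631.6967
  5        35.00        30.7844       153.9222         923.5332
  6     2,035.00     1,744.5373    10,467.2235      73,270.5648
  Σ                  1,906.6742    10,945.3134      75,482.3848
P = 1,906.6742.
Convexity = Σ t(t+1)·PV / [P·(1+y)²] = 75,482.3848 / (1,906.6742 × 1.052676) = 37.60749.

37.607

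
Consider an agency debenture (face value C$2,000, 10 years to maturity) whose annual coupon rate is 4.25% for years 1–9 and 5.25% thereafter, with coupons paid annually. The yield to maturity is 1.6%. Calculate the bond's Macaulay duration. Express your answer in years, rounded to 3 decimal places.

Periodic yield y = 0.016. Discount each cash flow and weight by its year:
  t   CF        PV=CF/(1+0.016)^t    t·PV
  1        85.00        83.6614        83.6614
  2        85.00        82.3439       164.6878
  3        85.00        81.0472       243.1415
  4        85.00        79.7708       319.0833
  5        85.00        78.5146       392.5730
  6        85.00        77.2781       463.6689
  7        85.00        76.0612       532.4282
  8        85.00        74.8634       598.9068
  9        85.00        73.6844       663.1596
  10    2,105.00     1,796.0359    17,960.3593
  Σ                  2,503.2609    21,421.6697
Price P = Σ PV = 2,503.2609.
Macaulay duration = Σ(t·PV) / P = 21,421.6697 / 2,503.2609 = 8.55751 years.

8.558 years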